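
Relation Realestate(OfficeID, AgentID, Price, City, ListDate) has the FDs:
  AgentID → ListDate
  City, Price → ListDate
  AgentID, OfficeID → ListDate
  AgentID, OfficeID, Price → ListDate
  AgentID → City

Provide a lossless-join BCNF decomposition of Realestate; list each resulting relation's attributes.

Candidate key of the original relation: {AgentID, OfficeID, Price}.
In {AgentID, City, ListDate, OfficeID, Price}, {AgentID} is not a superkey ({AgentID}⁺ restricted to this set is {AgentID, City, ListDate}), so split on AgentID → City, ListDate into {AgentID, City, ListDate} and {AgentID, OfficeID, Price}.
{AgentID, City, ListDate} is in BCNF.
{AgentID, OfficeID, Price} is in BCNF.

{AgentID, City, ListDate}; {AgentID, OfficeID, Price}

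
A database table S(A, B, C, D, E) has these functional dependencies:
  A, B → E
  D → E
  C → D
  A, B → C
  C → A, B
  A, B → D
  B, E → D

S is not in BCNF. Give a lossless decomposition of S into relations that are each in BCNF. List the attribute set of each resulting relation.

{A, B, C, D}; {D, E}

Candidate keys of the original relation: {A, B}, {C}.
In {A, B, C, D, E}, {D} is not a superkey ({D}⁺ restricted to this set is {D, E}), so split on D → E into {D, E} and {A, B, C, D}.
{D, E} is in BCNF.
{A, B, C, D} is in BCNF.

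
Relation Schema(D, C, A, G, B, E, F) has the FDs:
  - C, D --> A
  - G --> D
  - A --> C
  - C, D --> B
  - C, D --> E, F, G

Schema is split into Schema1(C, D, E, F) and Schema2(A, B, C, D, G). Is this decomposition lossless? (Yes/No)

Yes

The shared attributes are {C, D} and {C, D}⁺ = {A, B, C, D, E, F, G}.
Schema1 is contained in that closure, so Schema1 ∩ Schema2 --> Schema1 holds and the join is lossless.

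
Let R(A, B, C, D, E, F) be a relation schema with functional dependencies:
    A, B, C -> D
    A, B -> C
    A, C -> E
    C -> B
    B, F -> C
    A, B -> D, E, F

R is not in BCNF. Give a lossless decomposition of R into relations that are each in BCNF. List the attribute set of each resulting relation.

Candidate keys of the original relation: {A, B}, {A, C}.
In {A, B, C, D, E, F}, {C} is not a superkey ({C}⁺ restricted to this set is {B, C}), so split on C -> B into {B, C} and {A, C, D, E, F}.
{B, C} is in BCNF.
{A, C, D, E, F} is in BCNF.

{A, C, D, E, F}; {B, C}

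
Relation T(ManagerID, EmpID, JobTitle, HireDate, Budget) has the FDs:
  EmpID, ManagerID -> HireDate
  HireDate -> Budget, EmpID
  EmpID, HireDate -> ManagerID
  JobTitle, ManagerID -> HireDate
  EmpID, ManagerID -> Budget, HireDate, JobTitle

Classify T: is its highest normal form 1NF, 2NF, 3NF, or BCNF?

BCNF

Candidate keys: {EmpID, ManagerID}, {HireDate}, {JobTitle, ManagerID}. Prime attributes: {EmpID, HireDate, JobTitle, ManagerID}.
The left-hand side of every FD is a superkey, so BCNF is satisfied.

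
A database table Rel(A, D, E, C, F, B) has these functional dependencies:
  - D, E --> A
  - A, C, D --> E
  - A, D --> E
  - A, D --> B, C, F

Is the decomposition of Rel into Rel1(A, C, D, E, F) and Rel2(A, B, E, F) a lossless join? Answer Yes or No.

Common attributes: {A, E, F}; their closure is {A, E, F}.
Neither Rel1 nor Rel2 is contained in that closure, so the decomposition is lossy.

No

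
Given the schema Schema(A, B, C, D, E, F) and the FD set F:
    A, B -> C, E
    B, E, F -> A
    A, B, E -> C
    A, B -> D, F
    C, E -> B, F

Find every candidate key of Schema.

{A, B}, {B, E, F}, {C, E}

{A, B} is a candidate key since {A, B}⁺ = {A, B, C, D, E, F} covers every attribute.
{C, E} is a candidate key since {C, E}⁺ = {A, B, C, D, E, F} covers every attribute.
{B, E, F} is a candidate key since {B, E, F}⁺ = {A, B, C, D, E, F} covers every attribute.
Any other superkey properly contains one of these, so there are no further candidate keys.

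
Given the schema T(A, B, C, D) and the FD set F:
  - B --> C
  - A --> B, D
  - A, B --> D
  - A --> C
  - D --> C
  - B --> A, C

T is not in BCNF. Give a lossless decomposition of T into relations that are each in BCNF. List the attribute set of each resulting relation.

Candidate keys of the original relation: {A}, {B}.
{A, B, C, D}: {D} determines {C, D} here but is not a superkey — split on D --> C, giving {C, D} and {A, B, D}.
{C, D} has no BCNF violation.
{A, B, D} has no BCNF violation.

{A, B, D}; {C, D}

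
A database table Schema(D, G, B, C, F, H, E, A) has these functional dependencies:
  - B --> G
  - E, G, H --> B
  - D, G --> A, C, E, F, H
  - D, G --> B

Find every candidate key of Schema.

{B, D}, {D, G}

{D} never appears on the right of any FD, so every key must include it.
{B, D}⁺ = {A, B, C, D, E, F, G, H}, which is every attribute, so {B, D} is a candidate key.
{D, G}⁺ = {A, B, C, D, E, F, G, H}, which is every attribute, so {D, G} is a candidate key.
These are minimal and exhaustive — every other superkey contains one of them.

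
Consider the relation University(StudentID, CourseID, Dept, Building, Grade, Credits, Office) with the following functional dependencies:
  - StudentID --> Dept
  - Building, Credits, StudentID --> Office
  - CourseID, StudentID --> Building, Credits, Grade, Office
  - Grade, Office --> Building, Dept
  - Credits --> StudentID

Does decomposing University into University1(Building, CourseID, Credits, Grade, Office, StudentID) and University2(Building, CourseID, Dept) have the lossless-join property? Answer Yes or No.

The shared attributes are {Building, CourseID} and {Building, CourseID}⁺ = {Building, CourseID}.
Neither University1 nor University2 is contained in that closure, so the decomposition is lossy.

No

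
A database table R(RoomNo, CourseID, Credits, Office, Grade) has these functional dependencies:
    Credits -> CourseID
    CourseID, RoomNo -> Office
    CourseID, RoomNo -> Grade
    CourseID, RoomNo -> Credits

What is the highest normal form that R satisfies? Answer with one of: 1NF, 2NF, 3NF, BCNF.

3NF

Candidate keys: {CourseID, RoomNo}, {Credits, RoomNo}. Prime attributes: {CourseID, Credits, RoomNo}.
Credits -> CourseID breaks BCNF: {Credits}⁺ = {CourseID, Credits}, so {Credits} is not a superkey.
Since {CourseID} ⊆ prime attributes and every other non-superkey FD also has a prime right side, the schema is in 3NF.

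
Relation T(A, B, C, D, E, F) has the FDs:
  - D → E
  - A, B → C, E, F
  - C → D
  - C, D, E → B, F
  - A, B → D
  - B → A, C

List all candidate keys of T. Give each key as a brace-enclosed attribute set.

{B}, {C}

{B}⁺ = {A, B, C, D, E, F} — all of the relation — so {B} is a candidate key.
{C}⁺ = {A, B, C, D, E, F} — all of the relation — so {C} is a candidate key.
No proper subset of any of these is a key, and no other minimal superkey exists.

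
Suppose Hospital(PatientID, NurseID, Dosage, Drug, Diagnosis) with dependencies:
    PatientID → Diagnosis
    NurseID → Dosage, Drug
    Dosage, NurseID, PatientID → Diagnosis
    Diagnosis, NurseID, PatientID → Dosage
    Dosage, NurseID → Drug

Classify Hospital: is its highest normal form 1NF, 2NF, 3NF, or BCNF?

1NF

Candidate key: {NurseID, PatientID}. Prime attributes: {NurseID, PatientID}.
For PatientID → Diagnosis we have {PatientID}⁺ = {Diagnosis, PatientID}; {PatientID} is not a superkey, so BCNF fails.
Because {Diagnosis} is non-prime and the left side of PatientID → Diagnosis is not a superkey, the relation is not in 3NF.
Since {NurseID} ⊂ {NurseID, PatientID} and {NurseID}⁺ ⊇ {Dosage, Drug} with {Dosage, Drug} non-prime, there is a partial dependency; 2NF fails.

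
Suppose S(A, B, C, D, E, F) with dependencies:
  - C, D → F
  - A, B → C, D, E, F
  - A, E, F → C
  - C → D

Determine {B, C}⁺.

{B, C, D, F}

Start with {B, C}.
C → D applies; add {D} → now {B, C, D}.
C, D → F applies; add {F} → now {B, C, D, F}.
No further FD applies.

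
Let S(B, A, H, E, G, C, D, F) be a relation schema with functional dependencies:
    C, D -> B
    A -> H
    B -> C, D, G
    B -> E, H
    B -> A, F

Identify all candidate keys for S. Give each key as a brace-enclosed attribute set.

{B}, {C, D}

{B}⁺ = {A, B, C, D, E, F, G, H}, which is every attribute, so {B} is a candidate key.
{C, D}⁺ = {A, B, C, D, E, F, G, H}, which is every attribute, so {C, D} is a candidate key.
No proper subset of any of these is a key, and no other minimal superkey exists.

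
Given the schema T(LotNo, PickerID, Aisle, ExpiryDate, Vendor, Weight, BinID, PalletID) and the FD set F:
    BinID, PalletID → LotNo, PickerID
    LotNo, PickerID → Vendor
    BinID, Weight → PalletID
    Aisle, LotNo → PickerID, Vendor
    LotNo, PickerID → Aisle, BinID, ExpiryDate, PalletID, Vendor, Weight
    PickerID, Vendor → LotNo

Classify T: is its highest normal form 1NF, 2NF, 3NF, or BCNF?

Candidate keys: {Aisle, LotNo}, {BinID, PalletID}, {BinID, Weight}, {LotNo, PickerID}, {PickerID, Vendor}. Prime attributes: {Aisle, BinID, LotNo, PalletID, PickerID, Vendor, Weight}.
Each dependency's left side is a superkey — BCNF holds.

BCNF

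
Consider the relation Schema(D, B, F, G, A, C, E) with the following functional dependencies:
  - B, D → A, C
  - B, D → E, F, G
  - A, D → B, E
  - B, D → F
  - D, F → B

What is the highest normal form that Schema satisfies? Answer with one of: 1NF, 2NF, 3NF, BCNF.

Candidate keys: {A, D}, {B, D}, {D, F}. Prime attributes: {A, B, D, F}.
Every FD has a superkey on the left, so the relation is in BCNF.

BCNF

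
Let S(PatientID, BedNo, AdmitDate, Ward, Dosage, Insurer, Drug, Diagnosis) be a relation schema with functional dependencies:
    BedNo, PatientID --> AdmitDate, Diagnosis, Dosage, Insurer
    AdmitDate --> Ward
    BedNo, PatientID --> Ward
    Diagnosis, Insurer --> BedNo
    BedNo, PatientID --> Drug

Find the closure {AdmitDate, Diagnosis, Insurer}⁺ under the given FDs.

Start with {AdmitDate, Diagnosis, Insurer}.
AdmitDate --> Ward applies; add {Ward} → now {AdmitDate, Diagnosis, Insurer, Ward}.
Diagnosis, Insurer --> BedNo applies; add {BedNo} → now {AdmitDate, BedNo, Diagnosis, Insurer, Ward}.
No further FD applies.

{AdmitDate, BedNo, Diagnosis, Insurer, Ward}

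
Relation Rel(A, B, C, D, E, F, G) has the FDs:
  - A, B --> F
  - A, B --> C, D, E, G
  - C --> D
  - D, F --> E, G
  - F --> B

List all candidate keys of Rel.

Attributes never on any right-hand side: {A} — every candidate key must contain it.
{A, B}⁺ = {A, B, C, D, E, F, G}, which is every attribute, so {A, B} is a candidate key.
{A, F}⁺ = {A, B, C, D, E, F, G}, which is every attribute, so {A, F} is a candidate key.
These are minimal and exhaustive — every other superkey contains one of them.

{A, B}, {A, F}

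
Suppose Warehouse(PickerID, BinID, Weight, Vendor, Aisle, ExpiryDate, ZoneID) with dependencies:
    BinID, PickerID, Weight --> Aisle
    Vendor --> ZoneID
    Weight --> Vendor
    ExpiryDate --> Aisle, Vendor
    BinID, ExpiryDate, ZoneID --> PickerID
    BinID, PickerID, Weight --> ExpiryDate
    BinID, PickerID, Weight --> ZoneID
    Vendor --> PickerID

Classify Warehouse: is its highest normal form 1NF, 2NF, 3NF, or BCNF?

Candidate key: {BinID, Weight}. Prime attributes: {BinID, Weight}.
Vendor --> ZoneID breaks BCNF: {Vendor}⁺ = {PickerID, Vendor, ZoneID}, so {Vendor} is not a superkey.
Vendor --> ZoneID has non-prime {ZoneID} on the right and a non-superkey on the left, so 3NF fails.
{Weight} is a proper subset of the key {BinID, Weight}, and {Weight}⁺ contains the non-prime attributes {PickerID, Vendor, ZoneID} — a partial dependency, so 2NF is violated.

1NF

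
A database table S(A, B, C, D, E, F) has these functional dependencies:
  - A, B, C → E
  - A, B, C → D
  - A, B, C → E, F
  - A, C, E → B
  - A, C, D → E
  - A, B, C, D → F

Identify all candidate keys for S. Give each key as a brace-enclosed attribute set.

Attributes never on any right-hand side: {A, C} — every candidate key must contain all of them.
{A, B, C}⁺ = {A, B, C, D, E, F}, which is every attribute, so {A, B, C} is a candidate key.
{A, C, D}⁺ = {A, B, C, D, E, F}, which is every attribute, so {A, C, D} is a candidate key.
{A, C, E}⁺ = {A, B, C, D, E, F}, which is every attribute, so {A, C, E} is a candidate key.
No proper subset of any of these is a key, and no other minimal superkey exists.

{A, B, C}, {A, C, D}, {A, C, E}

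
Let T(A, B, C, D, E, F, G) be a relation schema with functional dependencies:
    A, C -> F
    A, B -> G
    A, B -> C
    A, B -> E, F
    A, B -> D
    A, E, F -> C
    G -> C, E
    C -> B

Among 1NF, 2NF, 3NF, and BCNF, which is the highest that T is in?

Candidate keys: {A, B}, {A, C}, {A, E, F}, {A, G}. Prime attributes: {A, B, C, E, F, G}.
G -> C, E: {G}⁺ = {B, C, E, G}, which is not all of the attributes, so the left side is not a superkey — BCNF is violated.
Since {C, E} ⊆ prime attributes and every other non-superkey FD also has a prime right side, the schema is in 3NF.

3NF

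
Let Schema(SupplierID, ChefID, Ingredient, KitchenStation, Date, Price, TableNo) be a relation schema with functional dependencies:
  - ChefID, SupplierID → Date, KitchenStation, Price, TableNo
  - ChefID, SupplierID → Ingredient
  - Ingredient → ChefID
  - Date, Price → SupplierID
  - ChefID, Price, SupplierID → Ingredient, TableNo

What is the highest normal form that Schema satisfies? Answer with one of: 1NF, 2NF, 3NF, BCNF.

Candidate keys: {ChefID, Date, Price}, {ChefID, SupplierID}, {Date, Ingredient, Price}, {Ingredient, SupplierID}. Prime attributes: {ChefID, Date, Ingredient, Price, SupplierID}.
For Ingredient → ChefID we have {Ingredient}⁺ = {ChefID, Ingredient}; {Ingredient} is not a superkey, so BCNF fails.
Its right-hand attributes {ChefID} are all prime, as are those of every other non-superkey FD — the relation is in 3NF.

3NF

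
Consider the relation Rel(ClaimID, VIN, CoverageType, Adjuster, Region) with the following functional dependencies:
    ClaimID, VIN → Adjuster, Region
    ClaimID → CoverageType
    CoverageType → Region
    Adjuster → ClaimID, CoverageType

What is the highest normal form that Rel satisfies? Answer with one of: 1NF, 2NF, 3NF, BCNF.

Candidate keys: {Adjuster, VIN}, {ClaimID, VIN}. Prime attributes: {Adjuster, ClaimID, VIN}.
For ClaimID → CoverageType we have {ClaimID}⁺ = {ClaimID, CoverageType, Region}; {ClaimID} is not a superkey, so BCNF fails.
ClaimID → CoverageType has non-prime {CoverageType} on the right and a non-superkey on the left, so 3NF fails.
{Adjuster} is a proper subset of the key {Adjuster, VIN}, and {Adjuster}⁺ contains the non-prime attributes {CoverageType, Region} — a partial dependency, so 2NF is violated.

1NF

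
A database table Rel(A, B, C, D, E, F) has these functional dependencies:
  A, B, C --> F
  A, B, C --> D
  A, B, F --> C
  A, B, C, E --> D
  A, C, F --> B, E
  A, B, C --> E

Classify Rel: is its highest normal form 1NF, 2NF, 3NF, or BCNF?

Candidate keys: {A, B, C}, {A, B, F}, {A, C, F}. Prime attributes: {A, B, C, F}.
Every FD has a superkey on the left, so the relation is in BCNF.

BCNF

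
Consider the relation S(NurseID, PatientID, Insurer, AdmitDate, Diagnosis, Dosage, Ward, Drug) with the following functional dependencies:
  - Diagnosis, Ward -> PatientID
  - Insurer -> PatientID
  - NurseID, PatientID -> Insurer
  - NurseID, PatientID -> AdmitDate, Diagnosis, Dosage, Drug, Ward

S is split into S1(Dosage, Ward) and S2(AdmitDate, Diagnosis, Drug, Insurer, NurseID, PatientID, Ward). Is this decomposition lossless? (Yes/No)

No

The shared attributes are {Ward} and {Ward}⁺ = {Ward}.
The closure covers neither S1 nor S2 entirely; the join is not lossless.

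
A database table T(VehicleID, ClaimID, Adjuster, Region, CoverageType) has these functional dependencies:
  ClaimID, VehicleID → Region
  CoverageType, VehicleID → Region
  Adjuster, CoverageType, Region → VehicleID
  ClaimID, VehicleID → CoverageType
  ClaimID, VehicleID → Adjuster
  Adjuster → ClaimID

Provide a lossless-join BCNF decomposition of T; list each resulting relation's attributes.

{Adjuster, ClaimID}; {Adjuster, CoverageType, VehicleID}; {CoverageType, Region, VehicleID}

Candidate keys of the original relation: {Adjuster, CoverageType, Region}, {Adjuster, VehicleID}, {ClaimID, VehicleID}.
{Adjuster, ClaimID, CoverageType, Region, VehicleID}: {CoverageType, VehicleID} determines {CoverageType, Region, VehicleID} here but is not a superkey — split on CoverageType, VehicleID → Region, giving {CoverageType, Region, VehicleID} and {Adjuster, ClaimID, CoverageType, VehicleID}.
{CoverageType, Region, VehicleID} has no BCNF violation.
{Adjuster, ClaimID, CoverageType, VehicleID}: {Adjuster} determines {Adjuster, ClaimID} here but is not a superkey — split on Adjuster → ClaimID, giving {Adjuster, ClaimID} and {Adjuster, CoverageType, VehicleID}.
{Adjuster, ClaimID} has no BCNF violation.
{Adjuster, CoverageType, VehicleID} has no BCNF violation.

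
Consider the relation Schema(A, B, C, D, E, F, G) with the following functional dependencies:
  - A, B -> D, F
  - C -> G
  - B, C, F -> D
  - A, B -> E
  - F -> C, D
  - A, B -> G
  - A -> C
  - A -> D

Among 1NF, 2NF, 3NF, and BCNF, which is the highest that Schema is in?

1NF

Candidate key: {A, B}. Prime attributes: {A, B}.
C -> G: {C}⁺ = {C, G}, which is not all of the attributes, so the left side is not a superkey — BCNF is violated.
C -> G has non-prime {G} on the right and a non-superkey on the left, so 3NF fails.
Since {A} ⊂ {A, B} and {A}⁺ ⊇ {C, D, G} with {C, D, G} non-prime, there is a partial dependency; 2NF fails.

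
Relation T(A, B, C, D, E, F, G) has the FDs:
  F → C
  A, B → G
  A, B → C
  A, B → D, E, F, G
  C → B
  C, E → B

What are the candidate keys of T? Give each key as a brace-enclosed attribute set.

{A, B}, {A, C}, {A, F}

No FD produces {A}, so it must be in every candidate key.
{A, B}⁺ = {A, B, C, D, E, F, G}, which is every attribute, so {A, B} is a candidate key.
{A, C}⁺ = {A, B, C, D, E, F, G}, which is every attribute, so {A, C} is a candidate key.
{A, F}⁺ = {A, B, C, D, E, F, G}, which is every attribute, so {A, F} is a candidate key.
Any other superkey properly contains one of these, so there are no further candidate keys.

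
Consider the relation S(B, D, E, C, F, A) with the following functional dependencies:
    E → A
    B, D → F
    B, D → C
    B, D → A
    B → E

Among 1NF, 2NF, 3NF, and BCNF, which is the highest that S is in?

Candidate key: {B, D}. Prime attributes: {B, D}.
E → A: {E}⁺ = {A, E}, which is not all of the attributes, so the left side is not a superkey — BCNF is violated.
E → A has non-prime {A} on the right and a non-superkey on the left, so 3NF fails.
{B} is a proper subset of the key {B, D}, and {B}⁺ contains the non-prime attributes {A, E} — a partial dependency, so 2NF is violated.

1NF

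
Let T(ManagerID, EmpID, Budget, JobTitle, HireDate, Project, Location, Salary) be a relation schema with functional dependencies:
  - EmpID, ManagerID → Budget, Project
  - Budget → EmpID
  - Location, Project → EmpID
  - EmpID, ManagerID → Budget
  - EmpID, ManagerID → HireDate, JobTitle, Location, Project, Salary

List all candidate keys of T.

{ManagerID} never appears on the right of any FD, so every key must include it.
{Budget, ManagerID}⁺ = {Budget, EmpID, HireDate, JobTitle, Location, ManagerID, Project, Salary} — all of the relation — so {Budget, ManagerID} is a candidate key.
{EmpID, ManagerID}⁺ = {Budget, EmpID, HireDate, JobTitle, Location, ManagerID, Project, Salary} — all of the relation — so {EmpID, ManagerID} is a candidate key.
{Location, ManagerID, Project}⁺ = {Budget, EmpID, HireDate, JobTitle, Location, ManagerID, Project, Salary} — all of the relation — so {Location, ManagerID, Project} is a candidate key.
Any other superkey properly contains one of these, so there are no further candidate keys.

{Budget, ManagerID}, {EmpID, ManagerID}, {Location, ManagerID, Project}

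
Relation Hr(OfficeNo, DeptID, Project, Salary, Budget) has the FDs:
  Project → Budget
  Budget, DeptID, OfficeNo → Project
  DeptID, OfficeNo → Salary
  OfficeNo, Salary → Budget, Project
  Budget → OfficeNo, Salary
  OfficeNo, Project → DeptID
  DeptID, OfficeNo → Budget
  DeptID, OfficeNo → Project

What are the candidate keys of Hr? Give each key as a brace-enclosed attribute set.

{Budget}, {DeptID, OfficeNo}, {OfficeNo, Salary}, {Project}

Closure of {Budget} is {Budget, DeptID, OfficeNo, Project, Salary}, the whole schema; {Budget} is a candidate key.
Closure of {Project} is {Budget, DeptID, OfficeNo, Project, Salary}, the whole schema; {Project} is a candidate key.
Closure of {DeptID, OfficeNo} is {Budget, DeptID, OfficeNo, Project, Salary}, the whole schema; {DeptID, OfficeNo} is a candidate key.
Closure of {OfficeNo, Salary} is {Budget, DeptID, OfficeNo, Project, Salary}, the whole schema; {OfficeNo, Salary} is a candidate key.
These are minimal and exhaustive — every other superkey contains one of them.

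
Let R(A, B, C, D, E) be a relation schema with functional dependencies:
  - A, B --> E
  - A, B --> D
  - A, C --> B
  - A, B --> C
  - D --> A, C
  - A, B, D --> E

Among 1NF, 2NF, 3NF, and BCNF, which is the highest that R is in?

Candidate keys: {A, B}, {A, C}, {D}. Prime attributes: {A, B, C, D}.
Each dependency's left side is a superkey — BCNF holds.

BCNF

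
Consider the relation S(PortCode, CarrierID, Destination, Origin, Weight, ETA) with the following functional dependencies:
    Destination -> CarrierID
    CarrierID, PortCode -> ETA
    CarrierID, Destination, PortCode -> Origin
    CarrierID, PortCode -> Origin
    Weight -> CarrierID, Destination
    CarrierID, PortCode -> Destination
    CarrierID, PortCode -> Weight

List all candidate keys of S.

{PortCode} never appears on the right of any FD, so every key must include it.
{CarrierID, PortCode}⁺ = {CarrierID, Destination, ETA, Origin, PortCode, Weight} — all of the relation — so {CarrierID, PortCode} is a candidate key.
{Destination, PortCode}⁺ = {CarrierID, Destination, ETA, Origin, PortCode, Weight} — all of the relation — so {Destination, PortCode} is a candidate key.
{PortCode, Weight}⁺ = {CarrierID, Destination, ETA, Origin, PortCode, Weight} — all of the relation — so {PortCode, Weight} is a candidate key.
No proper subset of any of these is a key, and no other minimal superkey exists.

{CarrierID, PortCode}, {Destination, PortCode}, {PortCode, Weight}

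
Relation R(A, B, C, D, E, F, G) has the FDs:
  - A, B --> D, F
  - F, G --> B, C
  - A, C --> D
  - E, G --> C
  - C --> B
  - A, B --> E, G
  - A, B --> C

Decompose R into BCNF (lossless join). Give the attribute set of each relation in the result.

{A, D, E, F, G}; {B, C}; {C, F, G}

Candidate keys of the original relation: {A, B}, {A, C}, {A, E, G}, {A, F, G}.
In {A, B, C, D, E, F, G}, {F, G} is not a superkey ({F, G}⁺ restricted to this set is {B, C, F, G}), so split on F, G --> B, C into {B, C, F, G} and {A, D, E, F, G}.
In {B, C, F, G}, {C} is not a superkey ({C}⁺ restricted to this set is {B, C}), so split on C --> B into {B, C} and {C, F, G}.
{B, C} is in BCNF.
{C, F, G} is in BCNF.
{A, D, E, F, G} is in BCNF.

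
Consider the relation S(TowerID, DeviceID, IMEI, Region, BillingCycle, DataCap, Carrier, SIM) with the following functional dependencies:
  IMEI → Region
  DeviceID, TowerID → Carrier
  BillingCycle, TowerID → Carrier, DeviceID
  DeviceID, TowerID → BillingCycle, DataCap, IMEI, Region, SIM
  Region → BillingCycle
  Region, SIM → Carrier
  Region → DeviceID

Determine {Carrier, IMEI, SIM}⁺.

Start with {Carrier, IMEI, SIM}.
IMEI → Region applies; add {Region} → now {Carrier, IMEI, Region, SIM}.
Region → BillingCycle applies; add {BillingCycle} → now {BillingCycle, Carrier, IMEI, Region, SIM}.
Region → DeviceID applies; add {DeviceID} → now {BillingCycle, Carrier, DeviceID, IMEI, Region, SIM}.
No further FD applies.

{BillingCycle, Carrier, DeviceID, IMEI, Region, SIM}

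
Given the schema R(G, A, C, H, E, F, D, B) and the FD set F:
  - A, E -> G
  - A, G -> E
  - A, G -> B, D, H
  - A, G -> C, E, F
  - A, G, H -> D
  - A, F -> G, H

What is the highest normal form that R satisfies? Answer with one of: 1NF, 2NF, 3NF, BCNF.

BCNF

Candidate keys: {A, E}, {A, F}, {A, G}. Prime attributes: {A, E, F, G}.
Each dependency's left side is a superkey — BCNF holds.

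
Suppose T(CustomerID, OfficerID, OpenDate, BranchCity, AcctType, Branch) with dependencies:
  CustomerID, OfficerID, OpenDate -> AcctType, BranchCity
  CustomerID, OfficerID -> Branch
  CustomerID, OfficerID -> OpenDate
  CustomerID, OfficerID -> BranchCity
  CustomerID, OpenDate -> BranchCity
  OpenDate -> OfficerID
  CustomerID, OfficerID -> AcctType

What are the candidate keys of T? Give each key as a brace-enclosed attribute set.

{CustomerID, OfficerID}, {CustomerID, OpenDate}

{CustomerID} never appears on the right of any FD, so every key must include it.
Closure of {CustomerID, OfficerID} is {AcctType, Branch, BranchCity, CustomerID, OfficerID, OpenDate}, the whole schema; {CustomerID, OfficerID} is a candidate key.
Closure of {CustomerID, OpenDate} is {AcctType, Branch, BranchCity, CustomerID, OfficerID, OpenDate}, the whole schema; {CustomerID, OpenDate} is a candidate key.
These are minimal and exhaustive — every other superkey contains one of them.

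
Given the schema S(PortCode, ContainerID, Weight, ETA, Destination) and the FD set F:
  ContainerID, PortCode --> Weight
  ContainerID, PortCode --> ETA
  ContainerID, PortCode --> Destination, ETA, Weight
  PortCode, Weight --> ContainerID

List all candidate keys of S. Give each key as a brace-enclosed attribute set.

Attributes never on any right-hand side: {PortCode} — every candidate key must contain it.
{ContainerID, PortCode}⁺ = {ContainerID, Destination, ETA, PortCode, Weight} — all of the relation — so {ContainerID, PortCode} is a candidate key.
{PortCode, Weight}⁺ = {ContainerID, Destination, ETA, PortCode, Weight} — all of the relation — so {PortCode, Weight} is a candidate key.
Any other superkey properly contains one of these, so there are no further candidate keys.

{ContainerID, PortCode}, {PortCode, Weight}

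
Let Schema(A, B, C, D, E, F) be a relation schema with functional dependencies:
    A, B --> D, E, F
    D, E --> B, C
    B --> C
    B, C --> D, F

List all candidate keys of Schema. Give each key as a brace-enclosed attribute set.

{A, B}, {A, D, E}

No FD produces {A}, so it must be in every candidate key.
{A, B}⁺ = {A, B, C, D, E, F} — all of the relation — so {A, B} is a candidate key.
{A, D, E}⁺ = {A, B, C, D, E, F} — all of the relation — so {A, D, E} is a candidate key.
Any other superkey properly contains one of these, so there are no further candidate keys.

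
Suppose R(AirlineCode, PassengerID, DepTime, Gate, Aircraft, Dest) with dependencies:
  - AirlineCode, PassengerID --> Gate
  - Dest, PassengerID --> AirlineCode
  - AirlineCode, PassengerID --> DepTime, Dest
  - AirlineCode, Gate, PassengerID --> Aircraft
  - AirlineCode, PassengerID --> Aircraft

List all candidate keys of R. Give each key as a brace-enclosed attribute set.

{AirlineCode, PassengerID}, {Dest, PassengerID}

{PassengerID} never appears on the right of any FD, so every key must include it.
{AirlineCode, PassengerID} is a candidate key since {AirlineCode, PassengerID}⁺ = {Aircraft, AirlineCode, DepTime, Dest, Gate, PassengerID} covers every attribute.
{Dest, PassengerID} is a candidate key since {Dest, PassengerID}⁺ = {Aircraft, AirlineCode, DepTime, Dest, Gate, PassengerID} covers every attribute.
No proper subset of any of these is a key, and no other minimal superkey exists.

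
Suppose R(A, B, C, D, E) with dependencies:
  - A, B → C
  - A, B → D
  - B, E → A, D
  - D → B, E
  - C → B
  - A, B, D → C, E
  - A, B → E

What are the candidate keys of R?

{D}⁺ = {A, B, C, D, E}, which is every attribute, so {D} is a candidate key.
{A, B}⁺ = {A, B, C, D, E}, which is every attribute, so {A, B} is a candidate key.
{A, C}⁺ = {A, B, C, D, E}, which is every attribute, so {A, C} is a candidate key.
{B, E}⁺ = {A, B, C, D, E}, which is every attribute, so {B, E} is a candidate key.
{C, E}⁺ = {A, B, C, D, E}, which is every attribute, so {C, E} is a candidate key.
These are minimal and exhaustive — every other superkey contains one of them.

{A, B}, {A, C}, {B, E}, {C, E}, {D}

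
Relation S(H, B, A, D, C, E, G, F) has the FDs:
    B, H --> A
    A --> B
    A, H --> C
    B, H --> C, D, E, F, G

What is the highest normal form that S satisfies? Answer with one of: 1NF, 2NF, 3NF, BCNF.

Candidate keys: {A, H}, {B, H}. Prime attributes: {A, B, H}.
For A --> B we have {A}⁺ = {A, B}; {A} is not a superkey, so BCNF fails.
Its right-hand attributes {B} are all prime, as are those of every other non-superkey FD — the relation is in 3NF.

3NF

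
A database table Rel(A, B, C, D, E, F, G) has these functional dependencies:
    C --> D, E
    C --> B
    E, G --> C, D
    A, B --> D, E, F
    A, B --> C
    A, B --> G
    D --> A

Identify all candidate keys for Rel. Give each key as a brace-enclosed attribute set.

{A, B}, {B, D}, {C}, {E, G}

{C} is a candidate key since {C}⁺ = {A, B, C, D, E, F, G} covers every attribute.
{A, B} is a candidate key since {A, B}⁺ = {A, B, C, D, E, F, G} covers every attribute.
{B, D} is a candidate key since {B, D}⁺ = {A, B, C, D, E, F, G} covers every attribute.
{E, G} is a candidate key since {E, G}⁺ = {A, B, C, D, E, F, G} covers every attribute.
These are minimal and exhaustive — every other superkey contains one of them.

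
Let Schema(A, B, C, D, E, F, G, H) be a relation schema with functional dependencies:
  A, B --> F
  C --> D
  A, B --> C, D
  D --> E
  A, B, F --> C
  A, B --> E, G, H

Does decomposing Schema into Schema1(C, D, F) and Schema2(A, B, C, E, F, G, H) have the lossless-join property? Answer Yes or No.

Yes

Common attributes: {C, F}; their closure is {C, D, E, F}.
This includes all of Schema1, so the common attributes are a superkey of Schema1 — the join is lossless.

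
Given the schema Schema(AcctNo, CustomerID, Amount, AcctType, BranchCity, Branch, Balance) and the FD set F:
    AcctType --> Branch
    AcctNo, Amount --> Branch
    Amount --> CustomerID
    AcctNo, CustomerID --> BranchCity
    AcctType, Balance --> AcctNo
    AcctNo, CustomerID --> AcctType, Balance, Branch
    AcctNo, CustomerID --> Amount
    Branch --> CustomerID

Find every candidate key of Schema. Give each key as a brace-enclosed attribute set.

Closure of {AcctNo, AcctType} is {AcctNo, AcctType, Amount, Balance, Branch, BranchCity, CustomerID}, the whole schema; {AcctNo, AcctType} is a candidate key.
Closure of {AcctNo, Amount} is {AcctNo, AcctType, Amount, Balance, Branch, BranchCity, CustomerID}, the whole schema; {AcctNo, Amount} is a candidate key.
Closure of {AcctNo, Branch} is {AcctNo, AcctType, Amount, Balance, Branch, BranchCity, CustomerID}, the whole schema; {AcctNo, Branch} is a candidate key.
Closure of {AcctNo, CustomerID} is {AcctNo, AcctType, Amount, Balance, Branch, BranchCity, CustomerID}, the whole schema; {AcctNo, CustomerID} is a candidate key.
Closure of {AcctType, Balance} is {AcctNo, AcctType, Amount, Balance, Branch, BranchCity, CustomerID}, the whole schema; {AcctType, Balance} is a candidate key.
These are minimal and exhaustive — every other superkey contains one of them.

{AcctNo, AcctType}, {AcctNo, Amount}, {AcctNo, Branch}, {AcctNo, CustomerID}, {AcctType, Balance}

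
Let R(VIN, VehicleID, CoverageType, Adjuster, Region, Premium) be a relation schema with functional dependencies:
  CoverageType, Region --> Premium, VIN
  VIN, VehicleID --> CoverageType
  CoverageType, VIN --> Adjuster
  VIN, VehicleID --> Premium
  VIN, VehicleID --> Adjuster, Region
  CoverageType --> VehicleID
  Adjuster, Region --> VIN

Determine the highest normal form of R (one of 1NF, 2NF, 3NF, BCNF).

3NF

Candidate keys: {Adjuster, Region, VehicleID}, {CoverageType, Region}, {CoverageType, VIN}, {VIN, VehicleID}. Prime attributes: {Adjuster, CoverageType, Region, VIN, VehicleID}.
For CoverageType --> VehicleID we have {CoverageType}⁺ = {CoverageType, VehicleID}; {CoverageType} is not a superkey, so BCNF fails.
But every attribute on its right side ({VehicleID}) is prime, and the same holds for every other non-superkey FD, so 3NF still holds.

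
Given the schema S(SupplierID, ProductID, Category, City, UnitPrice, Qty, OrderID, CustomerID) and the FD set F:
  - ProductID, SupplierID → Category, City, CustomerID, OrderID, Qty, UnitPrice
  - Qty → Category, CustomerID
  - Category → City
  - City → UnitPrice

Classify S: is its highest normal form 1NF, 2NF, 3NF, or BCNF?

Candidate key: {ProductID, SupplierID}. Prime attributes: {ProductID, SupplierID}.
Qty → Category, CustomerID breaks BCNF: {Qty}⁺ = {Category, City, CustomerID, Qty, UnitPrice}, so {Qty} is not a superkey.
Qty → Category, CustomerID determines the non-prime attributes {Category, CustomerID} from a non-superkey — 3NF is violated.
No non-prime attribute depends on a proper subset of any candidate key, so 2NF holds.

2NF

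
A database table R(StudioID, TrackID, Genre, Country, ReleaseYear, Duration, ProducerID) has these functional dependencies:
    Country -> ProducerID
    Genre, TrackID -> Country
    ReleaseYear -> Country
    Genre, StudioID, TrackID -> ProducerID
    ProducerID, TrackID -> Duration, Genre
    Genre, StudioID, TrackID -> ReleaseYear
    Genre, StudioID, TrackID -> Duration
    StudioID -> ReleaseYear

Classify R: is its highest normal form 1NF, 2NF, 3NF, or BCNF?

Candidate key: {StudioID, TrackID}. Prime attributes: {StudioID, TrackID}.
Country -> ProducerID: {Country}⁺ = {Country, ProducerID}, which is not all of the attributes, so the left side is not a superkey — BCNF is violated.
Because {ProducerID} is non-prime and the left side of Country -> ProducerID is not a superkey, the relation is not in 3NF.
The proper key subset {StudioID} of {StudioID, TrackID} determines non-prime {Country, ProducerID, ReleaseYear}, so the relation is not even in 2NF.

1NF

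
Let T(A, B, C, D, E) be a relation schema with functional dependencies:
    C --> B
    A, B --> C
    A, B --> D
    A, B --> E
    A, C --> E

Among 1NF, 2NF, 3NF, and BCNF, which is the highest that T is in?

3NF

Candidate keys: {A, B}, {A, C}. Prime attributes: {A, B, C}.
C --> B: {C}⁺ = {B, C}, which is not all of the attributes, so the left side is not a superkey — BCNF is violated.
But every attribute on its right side ({B}) is prime, and the same holds for every other non-superkey FD, so 3NF still holds.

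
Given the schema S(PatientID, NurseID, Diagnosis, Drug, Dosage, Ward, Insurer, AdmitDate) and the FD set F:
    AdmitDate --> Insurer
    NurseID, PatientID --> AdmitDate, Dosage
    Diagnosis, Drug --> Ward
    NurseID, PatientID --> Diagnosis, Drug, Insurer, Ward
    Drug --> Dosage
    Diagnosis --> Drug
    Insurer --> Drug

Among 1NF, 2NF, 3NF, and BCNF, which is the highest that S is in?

2NF

Candidate key: {NurseID, PatientID}. Prime attributes: {NurseID, PatientID}.
AdmitDate --> Insurer: {AdmitDate}⁺ = {AdmitDate, Dosage, Drug, Insurer}, which is not all of the attributes, so the left side is not a superkey — BCNF is violated.
AdmitDate --> Insurer has non-prime {Insurer} on the right and a non-superkey on the left, so 3NF fails.
Checking every proper subset of each key, none determines a non-prime attribute — 2NF is satisfied.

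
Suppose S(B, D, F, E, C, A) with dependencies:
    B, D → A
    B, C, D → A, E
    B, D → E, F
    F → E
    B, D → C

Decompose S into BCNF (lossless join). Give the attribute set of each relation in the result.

{A, B, C, D, F}; {E, F}

Candidate key of the original relation: {B, D}.
Within {A, B, C, D, E, F}: {F}⁺ ∩ {A, B, C, D, E, F} = {E, F}, not the whole set, so F → E violates BCNF; decompose into {E, F} and {A, B, C, D, F}.
{E, F} has no BCNF violation.
{A, B, C, D, F} has no BCNF violation.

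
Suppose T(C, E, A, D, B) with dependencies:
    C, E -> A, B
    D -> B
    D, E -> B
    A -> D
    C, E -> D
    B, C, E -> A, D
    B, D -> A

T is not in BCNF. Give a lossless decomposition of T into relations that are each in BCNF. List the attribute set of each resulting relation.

Candidate key of the original relation: {C, E}.
In {A, B, C, D, E}, {D} is not a superkey ({D}⁺ restricted to this set is {A, B, D}), so split on D -> A, B into {A, B, D} and {C, D, E}.
{A, B, D}: every determinant is a superkey — BCNF.
{C, D, E}: every determinant is a superkey — BCNF.

{A, B, D}; {C, D, E}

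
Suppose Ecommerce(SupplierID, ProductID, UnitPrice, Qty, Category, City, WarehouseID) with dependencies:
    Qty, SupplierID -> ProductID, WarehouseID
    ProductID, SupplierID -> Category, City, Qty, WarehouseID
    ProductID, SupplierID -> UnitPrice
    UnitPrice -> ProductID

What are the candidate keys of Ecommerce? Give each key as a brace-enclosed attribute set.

Attributes never on any right-hand side: {SupplierID} — every candidate key must contain it.
{ProductID, SupplierID}⁺ = {Category, City, ProductID, Qty, SupplierID, UnitPrice, WarehouseID}, which is every attribute, so {ProductID, SupplierID} is a candidate key.
{Qty, SupplierID}⁺ = {Category, City, ProductID, Qty, SupplierID, UnitPrice, WarehouseID}, which is every attribute, so {Qty, SupplierID} is a candidate key.
{SupplierID, UnitPrice}⁺ = {Category, City, ProductID, Qty, SupplierID, UnitPrice, WarehouseID}, which is every attribute, so {SupplierID, UnitPrice} is a candidate key.
Any other superkey properly contains one of these, so there are no further candidate keys.

{ProductID, SupplierID}, {Qty, SupplierID}, {SupplierID, UnitPrice}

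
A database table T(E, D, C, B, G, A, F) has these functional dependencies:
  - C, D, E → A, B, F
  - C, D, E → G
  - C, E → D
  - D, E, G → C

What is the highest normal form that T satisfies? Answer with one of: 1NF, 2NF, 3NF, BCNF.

Candidate keys: {C, E}, {D, E, G}. Prime attributes: {C, D, E, G}.
The left-hand side of every FD is a superkey, so BCNF is satisfied.

BCNF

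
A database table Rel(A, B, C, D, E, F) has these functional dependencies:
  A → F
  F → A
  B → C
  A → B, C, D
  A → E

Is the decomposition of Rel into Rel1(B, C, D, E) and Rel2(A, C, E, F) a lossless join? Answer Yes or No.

Common attributes: {C, E}; their closure is {C, E}.
Rel1 ⊄ {C, E} and Rel2 ⊄ {C, E}, so the split is lossy.

No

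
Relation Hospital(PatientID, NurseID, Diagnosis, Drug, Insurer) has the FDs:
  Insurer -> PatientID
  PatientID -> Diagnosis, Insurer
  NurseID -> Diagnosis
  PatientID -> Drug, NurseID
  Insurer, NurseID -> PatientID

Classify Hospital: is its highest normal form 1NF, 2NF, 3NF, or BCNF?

2NF

Candidate keys: {Insurer}, {PatientID}. Prime attributes: {Insurer, PatientID}.
NurseID -> Diagnosis breaks BCNF: {NurseID}⁺ = {Diagnosis, NurseID}, so {NurseID} is not a superkey.
NurseID -> Diagnosis has non-prime {Diagnosis} on the right and a non-superkey on the left, so 3NF fails.
Every candidate key is a single attribute, so no partial dependency is possible; 2NF holds.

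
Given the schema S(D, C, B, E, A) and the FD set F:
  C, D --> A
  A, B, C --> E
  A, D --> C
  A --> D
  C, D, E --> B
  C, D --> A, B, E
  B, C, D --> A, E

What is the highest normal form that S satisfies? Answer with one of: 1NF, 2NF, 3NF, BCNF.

BCNF

Candidate keys: {A}, {C, D}. Prime attributes: {A, C, D}.
Each dependency's left side is a superkey — BCNF holds.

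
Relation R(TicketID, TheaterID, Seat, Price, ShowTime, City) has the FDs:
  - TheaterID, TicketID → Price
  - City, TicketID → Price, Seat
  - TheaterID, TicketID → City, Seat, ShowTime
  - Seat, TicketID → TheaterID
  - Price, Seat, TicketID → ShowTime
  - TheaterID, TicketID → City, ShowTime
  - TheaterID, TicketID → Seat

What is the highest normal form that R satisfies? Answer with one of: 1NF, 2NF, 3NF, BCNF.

Candidate keys: {City, TicketID}, {Seat, TicketID}, {TheaterID, TicketID}. Prime attributes: {City, Seat, TheaterID, TicketID}.
Every FD has a superkey on the left, so the relation is in BCNF.

BCNF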